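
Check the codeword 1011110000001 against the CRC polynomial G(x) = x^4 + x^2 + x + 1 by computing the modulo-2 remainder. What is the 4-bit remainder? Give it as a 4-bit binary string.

Modulo-2 division of 1011110000001 by 10111:
  pos 0: 10111 XOR 10111 = 00000
  pos 5: 10000 XOR 10111 = 00111
  pos 7: 11100 XOR 10111 = 01011
  pos 8: 10111 XOR 10111 = 00000
Remainder = 0000 (zero — the frame passes the CRC check).

0000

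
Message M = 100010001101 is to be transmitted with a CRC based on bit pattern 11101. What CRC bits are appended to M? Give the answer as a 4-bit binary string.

1101

Append 4 zeros: 1000100011010000. Divide by 11101 (XOR where the leading bit is 1):
  pos 0: 10001 XOR 11101 = 01100
  pos 1: 11000 XOR 11101 = 00101
  pos 3: 10100 XOR 11101 = 01001
  pos 4: 10011 XOR 11101 = 01110
  pos 5: 11101 XOR 11101 = 00000
  pos 11: 10000 XOR 11101 = 01101
Remainder (last 4 bits) = 1101. This is the CRC / FCS.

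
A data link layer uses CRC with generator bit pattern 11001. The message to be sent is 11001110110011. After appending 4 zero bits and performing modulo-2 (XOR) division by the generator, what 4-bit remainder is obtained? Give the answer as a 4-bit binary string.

Append 4 zeros: 110011101100110000. Divide by 11001 (XOR where the leading bit is 1):
  pos 0: 11001 XOR 11001 = 00000
  pos 5: 11011 XOR 11001 = 00010
  pos 8: 10001 XOR 11001 = 01000
  pos 9: 10001 XOR 11001 = 01000
  pos 10: 10000 XOR 11001 = 01001
  pos 11: 10010 XOR 11001 = 01011
  pos 12: 10110 XOR 11001 = 01111
  pos 13: 11110 XOR 11001 = 00111
Remainder (last 4 bits) = 0111. This is the CRC / FCS.

0111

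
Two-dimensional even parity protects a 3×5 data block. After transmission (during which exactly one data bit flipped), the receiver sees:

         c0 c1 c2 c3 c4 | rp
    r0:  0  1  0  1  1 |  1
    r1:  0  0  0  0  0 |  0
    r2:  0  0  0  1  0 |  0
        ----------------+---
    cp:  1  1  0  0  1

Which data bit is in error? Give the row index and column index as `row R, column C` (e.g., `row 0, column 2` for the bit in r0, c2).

Recompute each row's even parity and compare to rp:
  r0: data parity 1, sent rp 1 → ok
  r1: data parity 0, sent rp 0 → ok
  r2: data parity 1, sent rp 0 → mismatch
Recompute each column's even parity and compare to cp:
  c0: data parity 0, sent cp 1 → mismatch
  c1: data parity 1, sent cp 1 → ok
  c2: data parity 0, sent cp 0 → ok
  c3: data parity 0, sent cp 0 → ok
  c4: data parity 1, sent cp 1 → ok
Exactly one row (r2) and one column (c0) fail → the flipped bit is at their intersection.

row 2, column 0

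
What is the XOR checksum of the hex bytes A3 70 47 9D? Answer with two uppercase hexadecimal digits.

XOR the bytes together:
  start with 0xA3
  0xA3 ⊕ 0x70 = 0xD3
  0xD3 ⊕ 0x47 = 0x94
  0x94 ⊕ 0x9D = 0x09

09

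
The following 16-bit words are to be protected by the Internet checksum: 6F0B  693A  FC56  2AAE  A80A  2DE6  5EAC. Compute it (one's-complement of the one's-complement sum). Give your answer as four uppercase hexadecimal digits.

One's-complement addition (fold any carry out of bit 15 back into bit 0):
  0x6F0B + 0x693A = 0x0D845
  0xD845 + 0xFC56 = 0x1D49B → wrap carry → 0xD49C
  0xD49C + 0x2AAE = 0x0FF4A
  0xFF4A + 0xA80A = 0x1A754 → wrap carry → 0xA755
  0xA755 + 0x2DE6 = 0x0D53B
  0xD53B + 0x5EAC = 0x133E7 → wrap carry → 0x33E8
One's-complement sum = 0x33E8.
Checksum = ~0x33E8 & 0xFFFF = 0xCC17.

CC17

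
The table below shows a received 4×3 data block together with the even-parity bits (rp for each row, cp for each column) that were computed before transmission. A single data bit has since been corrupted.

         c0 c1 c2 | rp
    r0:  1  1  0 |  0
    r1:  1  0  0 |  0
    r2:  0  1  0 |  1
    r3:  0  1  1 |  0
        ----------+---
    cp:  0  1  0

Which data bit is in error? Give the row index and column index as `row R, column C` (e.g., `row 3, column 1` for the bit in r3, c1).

row 1, column 2

Recompute each row's even parity and compare to rp:
  r0: data parity 0, sent rp 0 → ok
  r1: data parity 1, sent rp 0 → mismatch
  r2: data parity 1, sent rp 1 → ok
  r3: data parity 0, sent rp 0 → ok
Recompute each column's even parity and compare to cp:
  c0: data parity 0, sent cp 0 → ok
  c1: data parity 1, sent cp 1 → ok
  c2: data parity 1, sent cp 0 → mismatch
Exactly one row (r1) and one column (c2) fail → the flipped bit is at their intersection.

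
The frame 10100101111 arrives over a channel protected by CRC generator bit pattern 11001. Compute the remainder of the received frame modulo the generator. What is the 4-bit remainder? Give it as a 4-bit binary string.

0000

Modulo-2 division of 10100101111 by 11001:
  pos 0: 10100 XOR 11001 = 01101
  pos 1: 11011 XOR 11001 = 00010
  pos 4: 10011 XOR 11001 = 01010
  pos 5: 10101 XOR 11001 = 01100
  pos 6: 11001 XOR 11001 = 00000
Remainder = 0000 (zero — the frame passes the CRC check).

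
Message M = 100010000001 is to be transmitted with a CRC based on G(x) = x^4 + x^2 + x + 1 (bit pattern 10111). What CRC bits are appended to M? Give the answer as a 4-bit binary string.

0010

Append 4 zeros: 1000100000010000. Divide by 10111 (XOR where the leading bit is 1):
  pos 0: 10001 XOR 10111 = 00110
  pos 2: 11000 XOR 10111 = 01111
  pos 3: 11110 XOR 10111 = 01001
  pos 4: 10010 XOR 10111 = 00101
  pos 6: 10100 XOR 10111 = 00011
  pos 9: 11100 XOR 10111 = 01011
  pos 10: 10110 XOR 10111 = 00001
Remainder (last 4 bits) = 0010. This is the CRC / FCS.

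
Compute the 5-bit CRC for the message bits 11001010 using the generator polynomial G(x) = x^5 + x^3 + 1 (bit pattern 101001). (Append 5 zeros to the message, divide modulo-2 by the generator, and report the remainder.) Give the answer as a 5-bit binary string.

Append 5 zeros: 1100101000000. Divide by 101001 (XOR where the leading bit is 1):
  pos 0: 110010 XOR 101001 = 011011
  pos 1: 110111 XOR 101001 = 011110
  pos 2: 111100 XOR 101001 = 010101
  pos 3: 101010 XOR 101001 = 000011
  pos 7: 110000 XOR 101001 = 011001
Remainder (last 5 bits) = 11001. This is the CRC / FCS.

11001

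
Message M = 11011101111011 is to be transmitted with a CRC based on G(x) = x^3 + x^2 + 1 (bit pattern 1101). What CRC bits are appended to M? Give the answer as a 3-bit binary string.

Append 3 zeros: 11011101111011000. Divide by 1101 (XOR where the leading bit is 1):
  pos 0: 1101 XOR 1101 = 0000
  pos 4: 1101 XOR 1101 = 0000
  pos 8: 1110 XOR 1101 = 0011
  pos 10: 1111 XOR 1101 = 0010
  pos 12: 1000 XOR 1101 = 0101
  pos 13: 1010 XOR 1101 = 0111
Remainder (last 3 bits) = 111. This is the CRC / FCS.

111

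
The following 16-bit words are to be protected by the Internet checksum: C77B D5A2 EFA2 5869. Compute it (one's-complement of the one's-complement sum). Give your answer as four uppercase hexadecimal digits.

1AD5

One's-complement addition (fold any carry out of bit 15 back into bit 0):
  0xC77B + 0xD5A2 = 0x19D1D → wrap carry → 0x9D1E
  0x9D1E + 0xEFA2 = 0x18CC0 → wrap carry → 0x8CC1
  0x8CC1 + 0x5869 = 0x0E52A
One's-complement sum = 0xE52A.
Checksum = ~0xE52A & 0xFFFF = 0x1AD5.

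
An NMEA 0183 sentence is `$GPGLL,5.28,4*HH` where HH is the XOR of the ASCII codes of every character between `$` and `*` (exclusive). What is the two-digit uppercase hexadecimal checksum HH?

XOR the ASCII codes of the payload characters:
  'G' = 0x47 → acc = 0x47
  'P' = 0x50 → acc = 0x17
  'G' = 0x47 → acc = 0x50
  'L' = 0x4C → acc = 0x1C
  'L' = 0x4C → acc = 0x50
  ',' = 0x2C → acc = 0x7C
  '5' = 0x35 → acc = 0x49
  '.' = 0x2E → acc = 0x67
  '2' = 0x32 → acc = 0x55
  '8' = 0x38 → acc = 0x6D
  ',' = 0x2C → acc = 0x41
  '4' = 0x34 → acc = 0x75
Checksum = 0x75.

75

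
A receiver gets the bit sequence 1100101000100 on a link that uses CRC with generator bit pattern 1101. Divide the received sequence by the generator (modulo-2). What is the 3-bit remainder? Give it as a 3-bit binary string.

Modulo-2 division of 1100101000100 by 1101:
  pos 0: 1100 XOR 1101 = 0001
  pos 3: 1101 XOR 1101 = 0000
Remainder = 100 (nonzero — an error is detected).

100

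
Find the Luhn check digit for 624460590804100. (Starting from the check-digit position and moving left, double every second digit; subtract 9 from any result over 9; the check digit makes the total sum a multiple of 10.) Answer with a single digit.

6

Partial digits right→left: 0 0 1 4 0 8 0 9 5 0 6 4 4 2 6
Double every second digit counting from the check-digit position (so the 1st, 3rd, 5th, ... of the partial from the right).
  doubled (with −9 where >9): 0 2 0 0 1 3 8 3 → sum 17
  kept as-is: 0 4 8 9 0 4 2 → sum 27
Total = 17 + 27 = 44.
Check digit = (10 − (44 mod 10)) mod 10 = 6.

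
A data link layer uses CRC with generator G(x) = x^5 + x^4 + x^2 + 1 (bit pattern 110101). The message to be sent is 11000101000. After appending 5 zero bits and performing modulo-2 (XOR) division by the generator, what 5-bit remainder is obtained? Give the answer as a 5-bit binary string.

01010

Append 5 zeros: 1100010100000000. Divide by 110101 (XOR where the leading bit is 1):
  pos 0: 110001 XOR 110101 = 000100
  pos 3: 100010 XOR 110101 = 010111
  pos 4: 101110 XOR 110101 = 011011
  pos 5: 110110 XOR 110101 = 000011
  pos 9: 110000 XOR 110101 = 000101
Remainder (last 5 bits) = 01010. This is the CRC / FCS.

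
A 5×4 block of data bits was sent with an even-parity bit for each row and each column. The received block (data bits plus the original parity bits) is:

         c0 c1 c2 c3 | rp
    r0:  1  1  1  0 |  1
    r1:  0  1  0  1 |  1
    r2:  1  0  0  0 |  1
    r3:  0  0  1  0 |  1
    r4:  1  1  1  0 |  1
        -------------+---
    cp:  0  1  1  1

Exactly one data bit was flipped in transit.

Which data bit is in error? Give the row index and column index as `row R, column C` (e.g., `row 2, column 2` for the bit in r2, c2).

Recompute each row's even parity and compare to rp:
  r0: data parity 1, sent rp 1 → ok
  r1: data parity 0, sent rp 1 → mismatch
  r2: data parity 1, sent rp 1 → ok
  r3: data parity 1, sent rp 1 → ok
  r4: data parity 1, sent rp 1 → ok
Recompute each column's even parity and compare to cp:
  c0: data parity 1, sent cp 0 → mismatch
  c1: data parity 1, sent cp 1 → ok
  c2: data parity 1, sent cp 1 → ok
  c3: data parity 1, sent cp 1 → ok
Exactly one row (r1) and one column (c0) fail → the flipped bit is at their intersection.

row 1, column 0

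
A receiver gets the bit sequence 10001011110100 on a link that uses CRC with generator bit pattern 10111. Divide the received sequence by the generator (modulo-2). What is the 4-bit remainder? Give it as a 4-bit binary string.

Modulo-2 division of 10001011110100 by 10111:
  pos 0: 10001 XOR 10111 = 00110
  pos 2: 11001 XOR 10111 = 01110
  pos 3: 11101 XOR 10111 = 01010
  pos 4: 10101 XOR 10111 = 00010
  pos 7: 10101 XOR 10111 = 00010
Remainder = 1000 (nonzero — an error is detected).

1000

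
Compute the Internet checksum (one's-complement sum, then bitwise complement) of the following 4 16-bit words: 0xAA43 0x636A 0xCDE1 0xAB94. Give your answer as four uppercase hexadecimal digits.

One's-complement addition (fold any carry out of bit 15 back into bit 0):
  0xAA43 + 0x636A = 0x10DAD → wrap carry → 0x0DAE
  0x0DAE + 0xCDE1 = 0x0DB8F
  0xDB8F + 0xAB94 = 0x18723 → wrap carry → 0x8724
One's-complement sum = 0x8724.
Checksum = ~0x8724 & 0xFFFF = 0x78DB.

78DB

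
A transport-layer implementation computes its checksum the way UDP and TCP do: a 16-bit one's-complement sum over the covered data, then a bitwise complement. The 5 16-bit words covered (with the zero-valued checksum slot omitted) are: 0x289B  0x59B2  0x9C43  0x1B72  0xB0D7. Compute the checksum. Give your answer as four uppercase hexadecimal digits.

1525

One's-complement addition (fold any carry out of bit 15 back into bit 0):
  0x289B + 0x59B2 = 0x0824D
  0x824D + 0x9C43 = 0x11E90 → wrap carry → 0x1E91
  0x1E91 + 0x1B72 = 0x03A03
  0x3A03 + 0xB0D7 = 0x0EADA
One's-complement sum = 0xEADA.
Checksum = ~0xEADA & 0xFFFF = 0x1525.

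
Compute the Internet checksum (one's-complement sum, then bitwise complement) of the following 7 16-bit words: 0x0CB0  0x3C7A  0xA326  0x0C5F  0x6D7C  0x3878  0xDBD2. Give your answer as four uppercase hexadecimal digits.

One's-complement addition (fold any carry out of bit 15 back into bit 0):
  0x0CB0 + 0x3C7A = 0x0492A
  0x492A + 0xA326 = 0x0EC50
  0xEC50 + 0x0C5F = 0x0F8AF
  0xF8AF + 0x6D7C = 0x1662B → wrap carry → 0x662C
  0x662C + 0x3878 = 0x09EA4
  0x9EA4 + 0xDBD2 = 0x17A76 → wrap carry → 0x7A77
One's-complement sum = 0x7A77.
Checksum = ~0x7A77 & 0xFFFF = 0x8588.

8588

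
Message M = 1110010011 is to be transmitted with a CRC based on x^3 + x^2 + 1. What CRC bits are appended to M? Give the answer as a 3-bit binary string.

010

Append 3 zeros: 1110010011000. Divide by 1101 (XOR where the leading bit is 1):
  pos 0: 1110 XOR 1101 = 0011
  pos 2: 1101 XOR 1101 = 0000
  pos 8: 1100 XOR 1101 = 0001
Remainder (last 3 bits) = 010. This is the CRC / FCS.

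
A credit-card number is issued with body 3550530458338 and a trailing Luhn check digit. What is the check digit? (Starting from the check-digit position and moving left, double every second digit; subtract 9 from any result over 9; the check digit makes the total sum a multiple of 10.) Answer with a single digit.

5

Partial digits right→left: 8 3 3 8 5 4 0 3 5 0 5 5 3
Double every second digit counting from the check-digit position (so the 1st, 3rd, 5th, ... of the partial from the right).
  doubled (with −9 where >9): 7 6 1 0 1 1 6 → sum 22
  kept as-is: 3 8 4 3 0 5 → sum 23
Total = 22 + 23 = 45.
Check digit = (10 − (45 mod 10)) mod 10 = 5.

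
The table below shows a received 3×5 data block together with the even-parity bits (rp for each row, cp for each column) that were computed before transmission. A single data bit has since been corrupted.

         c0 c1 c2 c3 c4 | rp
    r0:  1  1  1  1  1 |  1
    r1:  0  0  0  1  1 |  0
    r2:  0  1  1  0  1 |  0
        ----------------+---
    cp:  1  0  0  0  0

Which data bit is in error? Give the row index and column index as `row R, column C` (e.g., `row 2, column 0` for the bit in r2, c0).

row 2, column 4

Recompute each row's even parity and compare to rp:
  r0: data parity 1, sent rp 1 → ok
  r1: data parity 0, sent rp 0 → ok
  r2: data parity 1, sent rp 0 → mismatch
Recompute each column's even parity and compare to cp:
  c0: data parity 1, sent cp 1 → ok
  c1: data parity 0, sent cp 0 → ok
  c2: data parity 0, sent cp 0 → ok
  c3: data parity 0, sent cp 0 → ok
  c4: data parity 1, sent cp 0 → mismatch
Exactly one row (r2) and one column (c4) fail → the flipped bit is at their intersection.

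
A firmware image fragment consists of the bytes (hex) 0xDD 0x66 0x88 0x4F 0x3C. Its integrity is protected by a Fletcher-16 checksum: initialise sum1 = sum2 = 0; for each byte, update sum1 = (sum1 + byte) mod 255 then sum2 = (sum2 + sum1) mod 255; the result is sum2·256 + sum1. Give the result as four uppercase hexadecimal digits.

6358

Running sums (mod 255):
  after byte 0 (0xDD): sum1=221, sum2=221
  after byte 1 (0x66): sum1=68, sum2=34
  after byte 2 (0x88): sum1=204, sum2=238
  after byte 3 (0x4F): sum1=28, sum2=11
  after byte 4 (0x3C): sum1=88, sum2=99
Checksum = sum2·256 + sum1 = 99·256 + 88 = 25432 = 0x6358.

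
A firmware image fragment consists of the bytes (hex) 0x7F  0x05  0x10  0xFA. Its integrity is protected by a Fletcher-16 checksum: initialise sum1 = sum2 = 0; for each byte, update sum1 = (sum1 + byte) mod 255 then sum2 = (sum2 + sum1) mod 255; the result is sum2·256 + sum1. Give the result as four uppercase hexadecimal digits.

288F

Running sums (mod 255):
  after byte 0 (0x7F): sum1=127, sum2=127
  after byte 1 (0x05): sum1=132, sum2=4
  after byte 2 (0x10): sum1=148, sum2=152
  after byte 3 (0xFA): sum1=143, sum2=40
Checksum = sum2·256 + sum1 = 40·256 + 143 = 10383 = 0x288F.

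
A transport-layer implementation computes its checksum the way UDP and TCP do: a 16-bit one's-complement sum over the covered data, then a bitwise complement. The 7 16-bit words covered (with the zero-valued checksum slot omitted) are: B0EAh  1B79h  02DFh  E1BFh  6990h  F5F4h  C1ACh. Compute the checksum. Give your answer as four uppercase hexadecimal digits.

2DCB

One's-complement addition (fold any carry out of bit 15 back into bit 0):
  0xB0EA + 0x1B79 = 0x0CC63
  0xCC63 + 0x02DF = 0x0CF42
  0xCF42 + 0xE1BF = 0x1B101 → wrap carry → 0xB102
  0xB102 + 0x6990 = 0x11A92 → wrap carry → 0x1A93
  0x1A93 + 0xF5F4 = 0x11087 → wrap carry → 0x1088
  0x1088 + 0xC1AC = 0x0D234
One's-complement sum = 0xD234.
Checksum = ~0xD234 & 0xFFFF = 0x2DCB.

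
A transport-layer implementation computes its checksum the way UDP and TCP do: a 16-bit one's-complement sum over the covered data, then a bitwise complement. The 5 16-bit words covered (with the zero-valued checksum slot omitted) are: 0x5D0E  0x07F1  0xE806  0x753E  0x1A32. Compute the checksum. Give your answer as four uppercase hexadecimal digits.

2389

One's-complement addition (fold any carry out of bit 15 back into bit 0):
  0x5D0E + 0x07F1 = 0x064FF
  0x64FF + 0xE806 = 0x14D05 → wrap carry → 0x4D06
  0x4D06 + 0x753E = 0x0C244
  0xC244 + 0x1A32 = 0x0DC76
One's-complement sum = 0xDC76.
Checksum = ~0xDC76 & 0xFFFF = 0x2389.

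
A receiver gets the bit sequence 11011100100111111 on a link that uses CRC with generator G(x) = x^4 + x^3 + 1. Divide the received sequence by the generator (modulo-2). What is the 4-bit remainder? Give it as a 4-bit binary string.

Modulo-2 division of 11011100100111111 by 11001:
  pos 0: 11011 XOR 11001 = 00010
  pos 3: 10100 XOR 11001 = 01101
  pos 4: 11011 XOR 11001 = 00010
  pos 7: 10001 XOR 11001 = 01000
  pos 8: 10001 XOR 11001 = 01000
  pos 9: 10001 XOR 11001 = 01000
  pos 10: 10001 XOR 11001 = 01000
  pos 11: 10001 XOR 11001 = 01000
  pos 12: 10001 XOR 11001 = 01000
Remainder = 1000 (nonzero — an error is detected).

1000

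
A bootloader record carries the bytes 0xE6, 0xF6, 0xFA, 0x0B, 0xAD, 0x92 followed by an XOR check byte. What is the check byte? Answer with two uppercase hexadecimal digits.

XOR the bytes together:
  start with 0xE6
  0xE6 ⊕ 0xF6 = 0x10
  0x10 ⊕ 0xFA = 0xEA
  0xEA ⊕ 0x0B = 0xE1
  0xE1 ⊕ 0xAD = 0x4C
  0x4C ⊕ 0x92 = 0xDE

DE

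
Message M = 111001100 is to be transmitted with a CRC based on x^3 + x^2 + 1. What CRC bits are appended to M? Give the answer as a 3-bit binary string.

011

Append 3 zeros: 111001100000. Divide by 1101 (XOR where the leading bit is 1):
  pos 0: 1110 XOR 1101 = 0011
  pos 2: 1101 XOR 1101 = 0000
  pos 6: 1000 XOR 1101 = 0101
  pos 7: 1010 XOR 1101 = 0111
  pos 8: 1110 XOR 1101 = 0011
Remainder (last 3 bits) = 011. This is the CRC / FCS.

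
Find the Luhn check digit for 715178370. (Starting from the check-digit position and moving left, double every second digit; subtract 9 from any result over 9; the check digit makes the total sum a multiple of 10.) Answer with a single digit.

6

Partial digits right→left: 0 7 3 8 7 1 5 1 7
Double every second digit counting from the check-digit position (so the 1st, 3rd, 5th, ... of the partial from the right).
  doubled (with −9 where >9): 0 6 5 1 5 → sum 17
  kept as-is: 7 8 1 1 → sum 17
Total = 17 + 17 = 34.
Check digit = (10 − (34 mod 10)) mod 10 = 6.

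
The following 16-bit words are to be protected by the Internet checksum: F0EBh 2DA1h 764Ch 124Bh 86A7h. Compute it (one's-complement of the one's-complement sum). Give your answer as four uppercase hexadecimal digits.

One's-complement addition (fold any carry out of bit 15 back into bit 0):
  0xF0EB + 0x2DA1 = 0x11E8C → wrap carry → 0x1E8D
  0x1E8D + 0x764C = 0x094D9
  0x94D9 + 0x124B = 0x0A724
  0xA724 + 0x86A7 = 0x12DCB → wrap carry → 0x2DCC
One's-complement sum = 0x2DCC.
Checksum = ~0x2DCC & 0xFFFF = 0xD233.

D233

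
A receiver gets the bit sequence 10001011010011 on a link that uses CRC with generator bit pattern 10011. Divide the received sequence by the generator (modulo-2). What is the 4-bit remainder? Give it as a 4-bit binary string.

Modulo-2 division of 10001011010011 by 10011:
  pos 0: 10001 XOR 10011 = 00010
  pos 3: 10011 XOR 10011 = 00000
  pos 9: 10011 XOR 10011 = 00000
Remainder = 0000 (zero — the frame passes the CRC check).

0000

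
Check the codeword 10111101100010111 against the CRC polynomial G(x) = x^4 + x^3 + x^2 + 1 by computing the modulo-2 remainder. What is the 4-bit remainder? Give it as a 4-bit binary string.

1101

Modulo-2 division of 10111101100010111 by 11101:
  pos 0: 10111 XOR 11101 = 01010
  pos 1: 10101 XOR 11101 = 01000
  pos 2: 10000 XOR 11101 = 01101
  pos 3: 11011 XOR 11101 = 00110
  pos 5: 11010 XOR 11101 = 00111
  pos 7: 11100 XOR 11101 = 00001
  pos 11: 11011 XOR 11101 = 00110
Remainder = 1101 (nonzero — an error is detected).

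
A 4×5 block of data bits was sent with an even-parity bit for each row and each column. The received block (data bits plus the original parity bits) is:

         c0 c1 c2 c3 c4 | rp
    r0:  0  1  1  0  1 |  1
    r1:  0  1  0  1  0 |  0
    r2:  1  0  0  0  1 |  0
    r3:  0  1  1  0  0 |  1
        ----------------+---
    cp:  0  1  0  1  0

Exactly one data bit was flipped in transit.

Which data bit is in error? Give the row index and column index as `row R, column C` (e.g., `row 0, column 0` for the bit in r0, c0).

row 3, column 0

Recompute each row's even parity and compare to rp:
  r0: data parity 1, sent rp 1 → ok
  r1: data parity 0, sent rp 0 → ok
  r2: data parity 0, sent rp 0 → ok
  r3: data parity 0, sent rp 1 → mismatch
Recompute each column's even parity and compare to cp:
  c0: data parity 1, sent cp 0 → mismatch
  c1: data parity 1, sent cp 1 → ok
  c2: data parity 0, sent cp 0 → ok
  c3: data parity 1, sent cp 1 → ok
  c4: data parity 0, sent cp 0 → ok
Exactly one row (r3) and one column (c0) fail → the flipped bit is at their intersection.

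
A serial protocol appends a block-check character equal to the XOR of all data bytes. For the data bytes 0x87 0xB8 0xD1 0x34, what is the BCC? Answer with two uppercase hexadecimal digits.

XOR the bytes together:
  start with 0x87
  0x87 ⊕ 0xB8 = 0x3F
  0x3F ⊕ 0xD1 = 0xEE
  0xEE ⊕ 0x34 = 0xDA

DA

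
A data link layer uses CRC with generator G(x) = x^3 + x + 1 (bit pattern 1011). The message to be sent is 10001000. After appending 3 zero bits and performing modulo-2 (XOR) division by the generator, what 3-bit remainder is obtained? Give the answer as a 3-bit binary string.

Append 3 zeros: 10001000000. Divide by 1011 (XOR where the leading bit is 1):
  pos 0: 1000 XOR 1011 = 0011
  pos 2: 1110 XOR 1011 = 0101
  pos 3: 1010 XOR 1011 = 0001
  pos 6: 1000 XOR 1011 = 0011
Remainder (last 3 bits) = 110. This is the CRC / FCS.

110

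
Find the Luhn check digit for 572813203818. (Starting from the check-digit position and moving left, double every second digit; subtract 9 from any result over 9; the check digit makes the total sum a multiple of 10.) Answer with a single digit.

4

Partial digits right→left: 8 1 8 3 0 2 3 1 8 2 7 5
Double every second digit counting from the check-digit position (so the 1st, 3rd, 5th, ... of the partial from the right).
  doubled (with −9 where >9): 7 7 0 6 7 5 → sum 32
  kept as-is: 1 3 2 1 2 5 → sum 14
Total = 32 + 14 = 46.
Check digit = (10 − (46 mod 10)) mod 10 = 4.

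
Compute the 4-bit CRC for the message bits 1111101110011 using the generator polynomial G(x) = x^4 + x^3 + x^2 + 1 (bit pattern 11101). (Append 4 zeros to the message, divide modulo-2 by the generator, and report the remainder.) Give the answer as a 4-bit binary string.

Append 4 zeros: 11111011100110000. Divide by 11101 (XOR where the leading bit is 1):
  pos 0: 11111 XOR 11101 = 00010
  pos 3: 10011 XOR 11101 = 01110
  pos 4: 11101 XOR 11101 = 00000
  pos 11: 11000 XOR 11101 = 00101
Remainder (last 4 bits) = 1010. This is the CRC / FCS.

1010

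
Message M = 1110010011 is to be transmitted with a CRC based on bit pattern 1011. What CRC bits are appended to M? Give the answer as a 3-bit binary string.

Append 3 zeros: 1110010011000. Divide by 1011 (XOR where the leading bit is 1):
  pos 0: 1110 XOR 1011 = 0101
  pos 1: 1010 XOR 1011 = 0001
  pos 4: 1100 XOR 1011 = 0111
  pos 5: 1111 XOR 1011 = 0100
  pos 6: 1001 XOR 1011 = 0010
  pos 8: 1000 XOR 1011 = 0011
Remainder (last 3 bits) = 110. This is the CRC / FCS.

110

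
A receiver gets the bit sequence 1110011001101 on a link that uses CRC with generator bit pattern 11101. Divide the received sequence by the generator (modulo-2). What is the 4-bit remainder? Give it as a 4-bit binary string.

0000

Modulo-2 division of 1110011001101 by 11101:
  pos 0: 11100 XOR 11101 = 00001
  pos 4: 11100 XOR 11101 = 00001
  pos 8: 11101 XOR 11101 = 00000
Remainder = 0000 (zero — the frame passes the CRC check).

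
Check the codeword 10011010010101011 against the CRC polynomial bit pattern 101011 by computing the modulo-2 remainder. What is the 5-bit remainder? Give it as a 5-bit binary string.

Modulo-2 division of 10011010010101011 by 101011:
  pos 0: 100110 XOR 101011 = 001101
  pos 2: 110110 XOR 101011 = 011101
  pos 3: 111010 XOR 101011 = 010001
  pos 4: 100011 XOR 101011 = 001000
  pos 6: 100001 XOR 101011 = 001010
  pos 8: 101001 XOR 101011 = 000010
Remainder = 10011 (nonzero — an error is detected).

10011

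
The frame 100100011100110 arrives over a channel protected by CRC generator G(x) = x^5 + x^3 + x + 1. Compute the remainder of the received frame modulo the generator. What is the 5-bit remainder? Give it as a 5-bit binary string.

Modulo-2 division of 100100011100110 by 101011:
  pos 0: 100100 XOR 101011 = 001111
  pos 2: 111101 XOR 101011 = 010110
  pos 3: 101101 XOR 101011 = 000110
  pos 6: 110100 XOR 101011 = 011111
  pos 7: 111111 XOR 101011 = 010100
  pos 8: 101001 XOR 101011 = 000010
Remainder = 00100 (nonzero — an error is detected).

00100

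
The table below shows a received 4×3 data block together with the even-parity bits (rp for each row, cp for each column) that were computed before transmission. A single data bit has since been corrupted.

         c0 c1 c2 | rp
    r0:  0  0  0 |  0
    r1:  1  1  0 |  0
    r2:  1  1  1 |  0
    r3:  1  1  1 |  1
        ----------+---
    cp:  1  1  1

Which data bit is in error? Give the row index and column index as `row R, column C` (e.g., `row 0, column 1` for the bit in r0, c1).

row 2, column 2

Recompute each row's even parity and compare to rp:
  r0: data parity 0, sent rp 0 → ok
  r1: data parity 0, sent rp 0 → ok
  r2: data parity 1, sent rp 0 → mismatch
  r3: data parity 1, sent rp 1 → ok
Recompute each column's even parity and compare to cp:
  c0: data parity 1, sent cp 1 → ok
  c1: data parity 1, sent cp 1 → ok
  c2: data parity 0, sent cp 1 → mismatch
Exactly one row (r2) and one column (c2) fail → the flipped bit is at their intersection.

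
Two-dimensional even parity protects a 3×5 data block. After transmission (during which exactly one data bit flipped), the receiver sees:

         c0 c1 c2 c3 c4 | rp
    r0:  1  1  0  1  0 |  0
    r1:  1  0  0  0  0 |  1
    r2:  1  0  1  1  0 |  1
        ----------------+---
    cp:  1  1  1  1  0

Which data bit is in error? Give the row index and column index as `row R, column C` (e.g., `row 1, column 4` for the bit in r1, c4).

row 0, column 3

Recompute each row's even parity and compare to rp:
  r0: data parity 1, sent rp 0 → mismatch
  r1: data parity 1, sent rp 1 → ok
  r2: data parity 1, sent rp 1 → ok
Recompute each column's even parity and compare to cp:
  c0: data parity 1, sent cp 1 → ok
  c1: data parity 1, sent cp 1 → ok
  c2: data parity 1, sent cp 1 → ok
  c3: data parity 0, sent cp 1 → mismatch
  c4: data parity 0, sent cp 0 → ok
Exactly one row (r0) and one column (c3) fail → the flipped bit is at their intersection.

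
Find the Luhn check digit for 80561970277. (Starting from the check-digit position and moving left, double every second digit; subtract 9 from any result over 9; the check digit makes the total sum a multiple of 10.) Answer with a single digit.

4

Partial digits right→left: 7 7 2 0 7 9 1 6 5 0 8
Double every second digit counting from the check-digit position (so the 1st, 3rd, 5th, ... of the partial from the right).
  doubled (with −9 where >9): 5 4 5 2 1 7 → sum 24
  kept as-is: 7 0 9 6 0 → sum 22
Total = 24 + 22 = 46.
Check digit = (10 − (46 mod 10)) mod 10 = 4.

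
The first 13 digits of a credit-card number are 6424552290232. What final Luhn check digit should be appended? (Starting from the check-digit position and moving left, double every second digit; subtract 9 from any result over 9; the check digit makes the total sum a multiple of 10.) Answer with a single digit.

Partial digits right→left: 2 3 2 0 9 2 2 5 5 4 2 4 6
Double every second digit counting from the check-digit position (so the 1st, 3rd, 5th, ... of the partial from the right).
  doubled (with −9 where >9): 4 4 9 4 1 4 3 → sum 29
  kept as-is: 3 0 2 5 4 4 → sum 18
Total = 29 + 18 = 47.
Check digit = (10 − (47 mod 10)) mod 10 = 3.

3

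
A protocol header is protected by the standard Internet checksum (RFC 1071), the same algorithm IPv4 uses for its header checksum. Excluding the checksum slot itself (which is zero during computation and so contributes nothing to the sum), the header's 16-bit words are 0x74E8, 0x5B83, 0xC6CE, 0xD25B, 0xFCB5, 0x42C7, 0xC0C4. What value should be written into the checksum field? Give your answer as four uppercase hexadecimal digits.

One's-complement addition (fold any carry out of bit 15 back into bit 0):
  0x74E8 + 0x5B83 = 0x0D06B
  0xD06B + 0xC6CE = 0x19739 → wrap carry → 0x973A
  0x973A + 0xD25B = 0x16995 → wrap carry → 0x6996
  0x6996 + 0xFCB5 = 0x1664B → wrap carry → 0x664C
  0x664C + 0x42C7 = 0x0A913
  0xA913 + 0xC0C4 = 0x169D7 → wrap carry → 0x69D8
One's-complement sum = 0x69D8.
Checksum = ~0x69D8 & 0xFFFF = 0x9627.

9627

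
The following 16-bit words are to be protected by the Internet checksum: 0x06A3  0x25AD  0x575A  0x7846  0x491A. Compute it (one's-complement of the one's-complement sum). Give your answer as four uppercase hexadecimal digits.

One's-complement addition (fold any carry out of bit 15 back into bit 0):
  0x06A3 + 0x25AD = 0x02C50
  0x2C50 + 0x575A = 0x083AA
  0x83AA + 0x7846 = 0x0FBF0
  0xFBF0 + 0x491A = 0x1450A → wrap carry → 0x450B
One's-complement sum = 0x450B.
Checksum = ~0x450B & 0xFFFF = 0xBAF4.

BAF4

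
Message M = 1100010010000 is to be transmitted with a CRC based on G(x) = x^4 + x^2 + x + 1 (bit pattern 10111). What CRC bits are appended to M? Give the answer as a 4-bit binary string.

Append 4 zeros: 11000100100000000. Divide by 10111 (XOR where the leading bit is 1):
  pos 0: 11000 XOR 10111 = 01111
  pos 1: 11111 XOR 10111 = 01000
  pos 2: 10000 XOR 10111 = 00111
  pos 4: 11101 XOR 10111 = 01010
  pos 5: 10100 XOR 10111 = 00011
  pos 8: 11000 XOR 10111 = 01111
  pos 9: 11110 XOR 10111 = 01001
  pos 10: 10010 XOR 10111 = 00101
  pos 12: 10100 XOR 10111 = 00011
Remainder (last 4 bits) = 0011. This is the CRC / FCS.

0011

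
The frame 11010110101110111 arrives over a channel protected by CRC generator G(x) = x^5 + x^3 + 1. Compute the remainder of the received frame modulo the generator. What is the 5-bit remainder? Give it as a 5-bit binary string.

Modulo-2 division of 11010110101110111 by 101001:
  pos 0: 110101 XOR 101001 = 011100
  pos 1: 111001 XOR 101001 = 010000
  pos 2: 100000 XOR 101001 = 001001
  pos 4: 100110 XOR 101001 = 001111
  pos 6: 111111 XOR 101001 = 010110
  pos 7: 101101 XOR 101001 = 000100
  pos 10: 100011 XOR 101001 = 001010
Remainder = 10101 (nonzero — an error is detected).

10101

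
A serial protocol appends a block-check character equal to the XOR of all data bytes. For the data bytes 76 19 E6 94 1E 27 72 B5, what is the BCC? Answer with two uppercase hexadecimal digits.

E3

XOR the bytes together:
  start with 0x76
  0x76 ⊕ 0x19 = 0x6F
  0x6F ⊕ 0xE6 = 0x89
  0x89 ⊕ 0x94 = 0x1D
  0x1D ⊕ 0x1E = 0x03
  0x03 ⊕ 0x27 = 0x24
  0x24 ⊕ 0x72 = 0x56
  0x56 ⊕ 0xB5 = 0xE3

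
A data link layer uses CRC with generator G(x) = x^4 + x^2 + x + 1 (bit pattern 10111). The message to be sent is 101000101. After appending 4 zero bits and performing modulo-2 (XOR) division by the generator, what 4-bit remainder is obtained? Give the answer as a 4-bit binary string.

Append 4 zeros: 1010001010000. Divide by 10111 (XOR where the leading bit is 1):
  pos 0: 10100 XOR 10111 = 00011
  pos 3: 11010 XOR 10111 = 01101
  pos 4: 11011 XOR 10111 = 01100
  pos 5: 11000 XOR 10111 = 01111
  pos 6: 11110 XOR 10111 = 01001
  pos 7: 10010 XOR 10111 = 00101
Remainder (last 4 bits) = 1010. This is the CRC / FCS.

1010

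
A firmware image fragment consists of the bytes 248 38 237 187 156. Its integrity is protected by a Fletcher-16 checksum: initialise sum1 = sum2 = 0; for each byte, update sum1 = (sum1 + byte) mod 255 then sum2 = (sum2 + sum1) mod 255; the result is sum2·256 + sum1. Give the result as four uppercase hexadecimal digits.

Running sums (mod 255):
  after byte 0 (248): sum1=248, sum2=248
  after byte 1 (38): sum1=31, sum2=24
  after byte 2 (237): sum1=13, sum2=37
  after byte 3 (187): sum1=200, sum2=237
  after byte 4 (156): sum1=101, sum2=83
Checksum = sum2·256 + sum1 = 83·256 + 101 = 21349 = 0x5365.

5365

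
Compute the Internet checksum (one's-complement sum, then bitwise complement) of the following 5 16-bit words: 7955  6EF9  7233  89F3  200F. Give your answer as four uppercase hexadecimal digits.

FB7A

One's-complement addition (fold any carry out of bit 15 back into bit 0):
  0x7955 + 0x6EF9 = 0x0E84E
  0xE84E + 0x7233 = 0x15A81 → wrap carry → 0x5A82
  0x5A82 + 0x89F3 = 0x0E475
  0xE475 + 0x200F = 0x10484 → wrap carry → 0x0485
One's-complement sum = 0x0485.
Checksum = ~0x0485 & 0xFFFF = 0xFB7A.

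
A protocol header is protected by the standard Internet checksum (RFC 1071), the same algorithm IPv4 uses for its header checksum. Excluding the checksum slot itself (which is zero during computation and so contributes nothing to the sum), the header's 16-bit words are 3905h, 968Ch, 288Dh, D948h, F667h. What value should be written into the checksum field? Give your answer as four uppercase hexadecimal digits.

One's-complement addition (fold any carry out of bit 15 back into bit 0):
  0x3905 + 0x968C = 0x0CF91
  0xCF91 + 0x288D = 0x0F81E
  0xF81E + 0xD948 = 0x1D166 → wrap carry → 0xD167
  0xD167 + 0xF667 = 0x1C7CE → wrap carry → 0xC7CF
One's-complement sum = 0xC7CF.
Checksum = ~0xC7CF & 0xFFFF = 0x3830.

3830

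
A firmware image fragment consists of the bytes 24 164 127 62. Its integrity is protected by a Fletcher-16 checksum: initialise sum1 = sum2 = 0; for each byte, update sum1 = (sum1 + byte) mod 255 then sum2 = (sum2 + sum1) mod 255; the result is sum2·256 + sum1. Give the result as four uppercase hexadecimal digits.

8B7A

Running sums (mod 255):
  after byte 0 (24): sum1=24, sum2=24
  after byte 1 (164): sum1=188, sum2=212
  after byte 2 (127): sum1=60, sum2=17
  after byte 3 (62): sum1=122, sum2=139
Checksum = sum2·256 + sum1 = 139·256 + 122 = 35706 = 0x8B7A.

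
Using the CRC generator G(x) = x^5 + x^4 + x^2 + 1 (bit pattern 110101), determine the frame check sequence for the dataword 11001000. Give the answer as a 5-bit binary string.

Append 5 zeros: 1100100000000. Divide by 110101 (XOR where the leading bit is 1):
  pos 0: 110010 XOR 110101 = 000111
  pos 3: 111000 XOR 110101 = 001101
  pos 5: 110100 XOR 110101 = 000001
Remainder (last 5 bits) = 00100. This is the CRC / FCS.

00100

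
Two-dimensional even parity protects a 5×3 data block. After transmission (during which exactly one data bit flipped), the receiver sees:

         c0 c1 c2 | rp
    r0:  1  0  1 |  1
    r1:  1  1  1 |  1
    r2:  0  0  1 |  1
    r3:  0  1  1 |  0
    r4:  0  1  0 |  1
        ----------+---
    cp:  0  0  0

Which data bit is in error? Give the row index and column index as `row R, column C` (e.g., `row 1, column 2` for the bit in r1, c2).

row 0, column 1

Recompute each row's even parity and compare to rp:
  r0: data parity 0, sent rp 1 → mismatch
  r1: data parity 1, sent rp 1 → ok
  r2: data parity 1, sent rp 1 → ok
  r3: data parity 0, sent rp 0 → ok
  r4: data parity 1, sent rp 1 → ok
Recompute each column's even parity and compare to cp:
  c0: data parity 0, sent cp 0 → ok
  c1: data parity 1, sent cp 0 → mismatch
  c2: data parity 0, sent cp 0 → ok
Exactly one row (r0) and one column (c1) fail → the flipped bit is at their intersection.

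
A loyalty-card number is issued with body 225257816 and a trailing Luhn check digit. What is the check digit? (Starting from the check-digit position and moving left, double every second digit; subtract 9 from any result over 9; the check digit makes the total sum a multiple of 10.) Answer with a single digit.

Partial digits right→left: 6 1 8 7 5 2 5 2 2
Double every second digit counting from the check-digit position (so the 1st, 3rd, 5th, ... of the partial from the right).
  doubled (with −9 where >9): 3 7 1 1 4 → sum 16
  kept as-is: 1 7 2 2 → sum 12
Total = 16 + 12 = 28.
Check digit = (10 − (28 mod 10)) mod 10 = 2.

2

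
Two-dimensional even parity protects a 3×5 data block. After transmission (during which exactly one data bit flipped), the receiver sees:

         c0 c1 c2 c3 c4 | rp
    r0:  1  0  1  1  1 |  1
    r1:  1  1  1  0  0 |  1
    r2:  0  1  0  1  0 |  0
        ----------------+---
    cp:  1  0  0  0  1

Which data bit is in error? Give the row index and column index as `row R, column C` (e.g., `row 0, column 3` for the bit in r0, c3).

row 0, column 0

Recompute each row's even parity and compare to rp:
  r0: data parity 0, sent rp 1 → mismatch
  r1: data parity 1, sent rp 1 → ok
  r2: data parity 0, sent rp 0 → ok
Recompute each column's even parity and compare to cp:
  c0: data parity 0, sent cp 1 → mismatch
  c1: data parity 0, sent cp 0 → ok
  c2: data parity 0, sent cp 0 → ok
  c3: data parity 0, sent cp 0 → ok
  c4: data parity 1, sent cp 1 → ok
Exactly one row (r0) and one column (c0) fail → the flipped bit is at their intersection.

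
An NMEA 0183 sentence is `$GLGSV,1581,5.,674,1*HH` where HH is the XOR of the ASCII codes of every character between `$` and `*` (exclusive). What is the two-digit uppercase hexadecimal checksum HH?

XOR the ASCII codes of the payload characters:
  'G' = 0x47 → acc = 0x47
  'L' = 0x4C → acc = 0x0B
  'G' = 0x47 → acc = 0x4C
  'S' = 0x53 → acc = 0x1F
  'V' = 0x56 → acc = 0x49
  ',' = 0x2C → acc = 0x65
  '1' = 0x31 → acc = 0x54
  '5' = 0x35 → acc = 0x61
  '8' = 0x38 → acc = 0x59
  '1' = 0x31 → acc = 0x68
  ',' = 0x2C → acc = 0x44
  '5' = 0x35 → acc = 0x71
  '.' = 0x2E → acc = 0x5F
  ',' = 0x2C → acc = 0x73
  '6' = 0x36 → acc = 0x45
  '7' = 0x37 → acc = 0x72
  '4' = 0x34 → acc = 0x46
  ',' = 0x2C → acc = 0x6A
  '1' = 0x31 → acc = 0x5B
Checksum = 0x5B.

5B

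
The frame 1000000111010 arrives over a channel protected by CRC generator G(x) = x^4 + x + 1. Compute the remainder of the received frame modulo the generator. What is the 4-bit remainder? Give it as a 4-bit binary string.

Modulo-2 division of 1000000111010 by 10011:
  pos 0: 10000 XOR 10011 = 00011
  pos 3: 11001 XOR 10011 = 01010
  pos 4: 10101 XOR 10011 = 00110
  pos 6: 11010 XOR 10011 = 01001
  pos 7: 10011 XOR 10011 = 00000
Remainder = 0000 (zero — the frame passes the CRC check).

0000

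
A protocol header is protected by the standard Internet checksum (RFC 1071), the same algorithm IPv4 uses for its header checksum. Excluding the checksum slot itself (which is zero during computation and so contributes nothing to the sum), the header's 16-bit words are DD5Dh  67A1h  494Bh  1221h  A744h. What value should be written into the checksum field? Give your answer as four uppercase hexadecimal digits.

B84F

One's-complement addition (fold any carry out of bit 15 back into bit 0):
  0xDD5D + 0x67A1 = 0x144FE → wrap carry → 0x44FF
  0x44FF + 0x494B = 0x08E4A
  0x8E4A + 0x1221 = 0x0A06B
  0xA06B + 0xA744 = 0x147AF → wrap carry → 0x47B0
One's-complement sum = 0x47B0.
Checksum = ~0x47B0 & 0xFFFF = 0xB84F.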